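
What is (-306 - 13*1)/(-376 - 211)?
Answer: 319/587 ≈ 0.54344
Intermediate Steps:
(-306 - 13*1)/(-376 - 211) = (-306 - 13)/(-587) = -319*(-1/587) = 319/587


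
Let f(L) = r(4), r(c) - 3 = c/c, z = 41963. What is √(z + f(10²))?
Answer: 3*√4663 ≈ 204.86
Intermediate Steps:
r(c) = 4 (r(c) = 3 + c/c = 3 + 1 = 4)
f(L) = 4
√(z + f(10²)) = √(41963 + 4) = √41967 = 3*√4663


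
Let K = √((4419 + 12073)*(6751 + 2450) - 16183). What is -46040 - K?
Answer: -46040 - √151726709 ≈ -58358.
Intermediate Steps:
K = √151726709 (K = √(16492*9201 - 16183) = √(151742892 - 16183) = √151726709 ≈ 12318.)
-46040 - K = -46040 - √151726709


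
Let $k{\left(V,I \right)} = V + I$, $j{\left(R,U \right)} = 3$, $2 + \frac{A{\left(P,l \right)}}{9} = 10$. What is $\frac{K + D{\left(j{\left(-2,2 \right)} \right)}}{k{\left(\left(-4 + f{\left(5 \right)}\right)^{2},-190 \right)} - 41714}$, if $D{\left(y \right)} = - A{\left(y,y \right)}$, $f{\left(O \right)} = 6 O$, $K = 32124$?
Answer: $- \frac{8013}{10307} \approx -0.77743$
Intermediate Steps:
$A{\left(P,l \right)} = 72$ ($A{\left(P,l \right)} = -18 + 9 \cdot 10 = -18 + 90 = 72$)
$D{\left(y \right)} = -72$ ($D{\left(y \right)} = \left(-1\right) 72 = -72$)
$k{\left(V,I \right)} = I + V$
$\frac{K + D{\left(j{\left(-2,2 \right)} \right)}}{k{\left(\left(-4 + f{\left(5 \right)}\right)^{2},-190 \right)} - 41714} = \frac{32124 - 72}{\left(-190 + \left(-4 + 6 \cdot 5\right)^{2}\right) - 41714} = \frac{32052}{\left(-190 + \left(-4 + 30\right)^{2}\right) - 41714} = \frac{32052}{\left(-190 + 26^{2}\right) - 41714} = \frac{32052}{\left(-190 + 676\right) - 41714} = \frac{32052}{486 - 41714} = \frac{32052}{-41228} = 32052 \left(- \frac{1}{41228}\right) = - \frac{8013}{10307}$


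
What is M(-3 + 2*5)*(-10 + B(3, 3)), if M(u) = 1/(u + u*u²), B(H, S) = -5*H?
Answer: -1/14 ≈ -0.071429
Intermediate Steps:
M(u) = 1/(u + u³)
M(-3 + 2*5)*(-10 + B(3, 3)) = (-10 - 5*3)/((-3 + 2*5) + (-3 + 2*5)³) = (-10 - 15)/((-3 + 10) + (-3 + 10)³) = -25/(7 + 7³) = -25/(7 + 343) = -25/350 = (1/350)*(-25) = -1/14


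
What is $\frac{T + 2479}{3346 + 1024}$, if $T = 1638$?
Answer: $\frac{179}{190} \approx 0.94211$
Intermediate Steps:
$\frac{T + 2479}{3346 + 1024} = \frac{1638 + 2479}{3346 + 1024} = \frac{4117}{4370} = 4117 \cdot \frac{1}{4370} = \frac{179}{190}$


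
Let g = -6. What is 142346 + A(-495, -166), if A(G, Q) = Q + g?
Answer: 142174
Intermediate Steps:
A(G, Q) = -6 + Q (A(G, Q) = Q - 6 = -6 + Q)
142346 + A(-495, -166) = 142346 + (-6 - 166) = 142346 - 172 = 142174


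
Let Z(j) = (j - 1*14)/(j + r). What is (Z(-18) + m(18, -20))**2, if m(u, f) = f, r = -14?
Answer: 361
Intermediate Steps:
Z(j) = 1 (Z(j) = (j - 1*14)/(j - 14) = (j - 14)/(-14 + j) = (-14 + j)/(-14 + j) = 1)
(Z(-18) + m(18, -20))**2 = (1 - 20)**2 = (-19)**2 = 361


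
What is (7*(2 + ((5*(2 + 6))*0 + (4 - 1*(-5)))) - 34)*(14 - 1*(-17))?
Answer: 1333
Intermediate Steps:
(7*(2 + ((5*(2 + 6))*0 + (4 - 1*(-5)))) - 34)*(14 - 1*(-17)) = (7*(2 + ((5*8)*0 + (4 + 5))) - 34)*(14 + 17) = (7*(2 + (40*0 + 9)) - 34)*31 = (7*(2 + (0 + 9)) - 34)*31 = (7*(2 + 9) - 34)*31 = (7*11 - 34)*31 = (77 - 34)*31 = 43*31 = 1333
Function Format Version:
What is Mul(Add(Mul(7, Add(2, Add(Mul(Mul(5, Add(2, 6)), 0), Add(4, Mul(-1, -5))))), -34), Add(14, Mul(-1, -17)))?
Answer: 1333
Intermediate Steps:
Mul(Add(Mul(7, Add(2, Add(Mul(Mul(5, Add(2, 6)), 0), Add(4, Mul(-1, -5))))), -34), Add(14, Mul(-1, -17))) = Mul(Add(Mul(7, Add(2, Add(Mul(Mul(5, 8), 0), Add(4, 5)))), -34), Add(14, 17)) = Mul(Add(Mul(7, Add(2, Add(Mul(40, 0), 9))), -34), 31) = Mul(Add(Mul(7, Add(2, Add(0, 9))), -34), 31) = Mul(Add(Mul(7, Add(2, 9)), -34), 31) = Mul(Add(Mul(7, 11), -34), 31) = Mul(Add(77, -34), 31) = Mul(43, 31) = 1333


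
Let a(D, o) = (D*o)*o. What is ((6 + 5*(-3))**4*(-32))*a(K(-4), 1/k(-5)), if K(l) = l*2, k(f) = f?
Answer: 1679616/25 ≈ 67185.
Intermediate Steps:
K(l) = 2*l
a(D, o) = D*o**2
((6 + 5*(-3))**4*(-32))*a(K(-4), 1/k(-5)) = ((6 + 5*(-3))**4*(-32))*((2*(-4))*(1/(-5))**2) = ((6 - 15)**4*(-32))*(-8*(-1/5)**2) = ((-9)**4*(-32))*(-8*1/25) = (6561*(-32))*(-8/25) = -209952*(-8/25) = 1679616/25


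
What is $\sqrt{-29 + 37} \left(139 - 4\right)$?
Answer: $270 \sqrt{2} \approx 381.84$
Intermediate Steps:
$\sqrt{-29 + 37} \left(139 - 4\right) = \sqrt{8} \cdot 135 = 2 \sqrt{2} \cdot 135 = 270 \sqrt{2}$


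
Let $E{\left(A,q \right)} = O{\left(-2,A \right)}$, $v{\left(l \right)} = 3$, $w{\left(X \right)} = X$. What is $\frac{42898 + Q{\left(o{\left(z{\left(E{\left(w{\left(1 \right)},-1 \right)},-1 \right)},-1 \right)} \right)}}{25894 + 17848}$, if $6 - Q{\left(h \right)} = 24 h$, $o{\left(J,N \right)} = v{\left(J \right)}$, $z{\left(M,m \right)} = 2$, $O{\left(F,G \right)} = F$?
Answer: $\frac{21416}{21871} \approx 0.9792$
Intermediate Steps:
$E{\left(A,q \right)} = -2$
$o{\left(J,N \right)} = 3$
$Q{\left(h \right)} = 6 - 24 h$
$\frac{42898 + Q{\left(o{\left(z{\left(E{\left(w{\left(1 \right)},-1 \right)},-1 \right)},-1 \right)} \right)}}{25894 + 17848} = \frac{42898 + \left(6 - 72\right)}{25894 + 17848} = \frac{42898 + \left(6 - 72\right)}{43742} = \left(42898 - 66\right) \frac{1}{43742} = 42832 \cdot \frac{1}{43742} = \frac{21416}{21871}$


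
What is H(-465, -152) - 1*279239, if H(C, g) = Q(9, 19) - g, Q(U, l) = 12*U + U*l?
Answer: -278808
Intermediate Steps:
H(C, g) = 279 - g (H(C, g) = 9*(12 + 19) - g = 9*31 - g = 279 - g)
H(-465, -152) - 1*279239 = (279 - 1*(-152)) - 1*279239 = (279 + 152) - 279239 = 431 - 279239 = -278808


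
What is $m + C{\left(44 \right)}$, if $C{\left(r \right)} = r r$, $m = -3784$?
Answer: $-1848$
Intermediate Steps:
$C{\left(r \right)} = r^{2}$
$m + C{\left(44 \right)} = -3784 + 44^{2} = -3784 + 1936 = -1848$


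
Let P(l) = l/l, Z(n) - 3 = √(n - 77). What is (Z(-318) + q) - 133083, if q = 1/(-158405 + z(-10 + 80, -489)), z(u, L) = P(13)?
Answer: -21080404321/158404 + I*√395 ≈ -1.3308e+5 + 19.875*I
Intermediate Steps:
Z(n) = 3 + √(-77 + n) (Z(n) = 3 + √(n - 77) = 3 + √(-77 + n))
P(l) = 1
z(u, L) = 1
q = -1/158404 (q = 1/(-158405 + 1) = 1/(-158404) = -1/158404 ≈ -6.3130e-6)
(Z(-318) + q) - 133083 = ((3 + √(-77 - 318)) - 1/158404) - 133083 = ((3 + √(-395)) - 1/158404) - 133083 = ((3 + I*√395) - 1/158404) - 133083 = (475211/158404 + I*√395) - 133083 = -21080404321/158404 + I*√395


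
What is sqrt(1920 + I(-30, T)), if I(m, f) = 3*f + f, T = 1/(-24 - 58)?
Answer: sqrt(3227438)/41 ≈ 43.817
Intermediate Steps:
T = -1/82 (T = 1/(-82) = -1/82 ≈ -0.012195)
I(m, f) = 4*f
sqrt(1920 + I(-30, T)) = sqrt(1920 + 4*(-1/82)) = sqrt(1920 - 2/41) = sqrt(78718/41) = sqrt(3227438)/41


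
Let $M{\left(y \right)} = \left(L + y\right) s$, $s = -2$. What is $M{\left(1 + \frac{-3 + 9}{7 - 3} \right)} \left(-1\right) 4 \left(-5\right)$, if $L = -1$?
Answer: $-60$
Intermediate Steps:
$M{\left(y \right)} = 2 - 2 y$ ($M{\left(y \right)} = \left(-1 + y\right) \left(-2\right) = 2 - 2 y$)
$M{\left(1 + \frac{-3 + 9}{7 - 3} \right)} \left(-1\right) 4 \left(-5\right) = \left(2 - 2 \left(1 + \frac{-3 + 9}{7 - 3}\right)\right) \left(-1\right) 4 \left(-5\right) = \left(2 - 2 \left(1 + \frac{6}{4}\right)\right) \left(\left(-4\right) \left(-5\right)\right) = \left(2 - 2 \left(1 + 6 \cdot \frac{1}{4}\right)\right) 20 = \left(2 - 2 \left(1 + \frac{3}{2}\right)\right) 20 = \left(2 - 5\right) 20 = \left(-3\right) 20 = -60$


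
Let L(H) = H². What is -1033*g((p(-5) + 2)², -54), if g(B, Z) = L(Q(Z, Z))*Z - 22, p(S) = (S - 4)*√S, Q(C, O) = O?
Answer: 162683038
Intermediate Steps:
p(S) = √S*(-4 + S) (p(S) = (-4 + S)*√S = √S*(-4 + S))
g(B, Z) = -22 + Z³ (g(B, Z) = Z²*Z - 22 = Z³ - 22 = -22 + Z³)
-1033*g((p(-5) + 2)², -54) = -1033*(-22 + (-54)³) = -1033*(-22 - 157464) = -1033*(-157486) = 162683038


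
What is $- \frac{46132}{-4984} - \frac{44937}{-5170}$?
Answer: $\frac{28904278}{1610455} \approx 17.948$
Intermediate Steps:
$- \frac{46132}{-4984} - \frac{44937}{-5170} = \left(-46132\right) \left(- \frac{1}{4984}\right) - - \frac{44937}{5170} = \frac{11533}{1246} + \frac{44937}{5170} = \frac{28904278}{1610455}$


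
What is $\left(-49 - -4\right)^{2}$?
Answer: $2025$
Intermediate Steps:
$\left(-49 - -4\right)^{2} = \left(-49 + 4\right)^{2} = \left(-45\right)^{2} = 2025$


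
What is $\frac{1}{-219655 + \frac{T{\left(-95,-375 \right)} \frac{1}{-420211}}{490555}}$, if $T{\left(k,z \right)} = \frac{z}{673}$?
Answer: $- \frac{27745987316333}{6094544843969125040} \approx -4.5526 \cdot 10^{-6}$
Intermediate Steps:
$T{\left(k,z \right)} = \frac{z}{673}$ ($T{\left(k,z \right)} = z \frac{1}{673} = \frac{z}{673}$)
$\frac{1}{-219655 + \frac{T{\left(-95,-375 \right)} \frac{1}{-420211}}{490555}} = \frac{1}{-219655 + \frac{\frac{1}{673} \left(-375\right) \frac{1}{-420211}}{490555}} = \frac{1}{-219655 + \left(- \frac{375}{673}\right) \left(- \frac{1}{420211}\right) \frac{1}{490555}} = \frac{1}{-219655 + \frac{375}{282802003} \cdot \frac{1}{490555}} = \frac{1}{-219655 + \frac{75}{27745987316333}} = \frac{1}{- \frac{6094544843969125040}{27745987316333}} = - \frac{27745987316333}{6094544843969125040}$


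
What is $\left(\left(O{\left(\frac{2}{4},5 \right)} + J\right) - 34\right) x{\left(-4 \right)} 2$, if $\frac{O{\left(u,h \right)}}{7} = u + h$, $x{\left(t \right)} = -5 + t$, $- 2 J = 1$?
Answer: $-72$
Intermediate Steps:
$J = - \frac{1}{2}$ ($J = \left(- \frac{1}{2}\right) 1 = - \frac{1}{2} \approx -0.5$)
$O{\left(u,h \right)} = 7 h + 7 u$ ($O{\left(u,h \right)} = 7 \left(u + h\right) = 7 \left(h + u\right) = 7 h + 7 u$)
$\left(\left(O{\left(\frac{2}{4},5 \right)} + J\right) - 34\right) x{\left(-4 \right)} 2 = \left(\left(\left(7 \cdot 5 + 7 \cdot \frac{2}{4}\right) - \frac{1}{2}\right) - 34\right) \left(-5 - 4\right) 2 = \left(\left(\left(35 + 7 \cdot 2 \cdot \frac{1}{4}\right) - \frac{1}{2}\right) - 34\right) \left(\left(-9\right) 2\right) = \left(\left(\left(35 + 7 \cdot \frac{1}{2}\right) - \frac{1}{2}\right) - 34\right) \left(-18\right) = \left(\left(\left(35 + \frac{7}{2}\right) - \frac{1}{2}\right) - 34\right) \left(-18\right) = \left(\left(\frac{77}{2} - \frac{1}{2}\right) - 34\right) \left(-18\right) = \left(38 - 34\right) \left(-18\right) = 4 \left(-18\right) = -72$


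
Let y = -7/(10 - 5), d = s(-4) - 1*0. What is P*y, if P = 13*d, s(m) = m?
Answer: 364/5 ≈ 72.800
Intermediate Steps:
d = -4 (d = -4 - 1*0 = -4 + 0 = -4)
y = -7/5 ≈ -1.4000
P = -52 (P = 13*(-4) = -52)
P*y = -52*(-7/5) = 364/5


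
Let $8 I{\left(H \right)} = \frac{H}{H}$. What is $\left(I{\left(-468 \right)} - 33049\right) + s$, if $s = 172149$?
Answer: $\frac{1112801}{8} \approx 1.391 \cdot 10^{5}$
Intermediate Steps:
$I{\left(H \right)} = \frac{1}{8}$ ($I{\left(H \right)} = \frac{H \frac{1}{H}}{8} = \frac{1}{8} \cdot 1 = \frac{1}{8}$)
$\left(I{\left(-468 \right)} - 33049\right) + s = \left(\frac{1}{8} - 33049\right) + 172149 = - \frac{264391}{8} + 172149 = \frac{1112801}{8}$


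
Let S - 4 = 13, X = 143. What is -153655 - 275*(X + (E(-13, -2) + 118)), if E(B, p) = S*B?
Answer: -164655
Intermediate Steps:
S = 17 (S = 4 + 13 = 17)
E(B, p) = 17*B
-153655 - 275*(X + (E(-13, -2) + 118)) = -153655 - 275*(143 + (17*(-13) + 118)) = -153655 - 275*(143 + (-221 + 118)) = -153655 - 275*(143 - 103) = -153655 - 275*40 = -153655 - 11000 = -164655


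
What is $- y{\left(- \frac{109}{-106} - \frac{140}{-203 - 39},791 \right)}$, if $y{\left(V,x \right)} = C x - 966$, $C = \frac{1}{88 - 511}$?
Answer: $\frac{409409}{423} \approx 967.87$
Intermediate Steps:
$C = - \frac{1}{423}$ ($C = \frac{1}{-423} = - \frac{1}{423} \approx -0.0023641$)
$y{\left(V,x \right)} = -966 - \frac{x}{423}$ ($y{\left(V,x \right)} = - \frac{x}{423} - 966 = -966 - \frac{x}{423}$)
$- y{\left(- \frac{109}{-106} - \frac{140}{-203 - 39},791 \right)} = - (-966 - \frac{791}{423}) = \left(-1\right) \left(- \frac{409409}{423}\right) = \frac{409409}{423}$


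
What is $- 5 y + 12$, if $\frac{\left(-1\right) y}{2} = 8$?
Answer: $92$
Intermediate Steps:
$y = -16$ ($y = \left(-2\right) 8 = -16$)
$- 5 y + 12 = \left(-5\right) \left(-16\right) + 12 = 80 + 12 = 92$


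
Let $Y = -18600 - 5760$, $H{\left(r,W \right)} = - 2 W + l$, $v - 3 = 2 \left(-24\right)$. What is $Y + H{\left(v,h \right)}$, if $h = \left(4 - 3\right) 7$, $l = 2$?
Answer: $-24372$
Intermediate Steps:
$h = 7$ ($h = 1 \cdot 7 = 7$)
$v = -45$ ($v = 3 + 2 \left(-24\right) = 3 - 48 = -45$)
$H{\left(r,W \right)} = 2 - 2 W$ ($H{\left(r,W \right)} = - 2 W + 2 = 2 - 2 W$)
$Y = -24360$
$Y + H{\left(v,h \right)} = -24360 + \left(2 - 14\right) = -24360 - 12 = -24372$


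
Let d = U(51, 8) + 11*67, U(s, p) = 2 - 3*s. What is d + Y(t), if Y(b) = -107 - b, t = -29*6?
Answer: 653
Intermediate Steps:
t = -174
d = 586 (d = (2 - 3*51) + 11*67 = (2 - 153) + 737 = -151 + 737 = 586)
d + Y(t) = 586 + (-107 - 1*(-174)) = 586 + (-107 + 174) = 586 + 67 = 653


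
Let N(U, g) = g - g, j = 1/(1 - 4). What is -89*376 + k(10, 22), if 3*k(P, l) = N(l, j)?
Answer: -33464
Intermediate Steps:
j = -1/3 (j = 1/(-3) = -1/3 ≈ -0.33333)
N(U, g) = 0
k(P, l) = 0 (k(P, l) = (1/3)*0 = 0)
-89*376 + k(10, 22) = -89*376 + 0 = -33464 + 0 = -33464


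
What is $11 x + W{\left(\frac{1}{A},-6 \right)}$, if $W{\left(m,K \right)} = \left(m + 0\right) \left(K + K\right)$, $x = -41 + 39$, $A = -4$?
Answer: $-19$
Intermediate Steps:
$x = -2$
$W{\left(m,K \right)} = 2 K m$ ($W{\left(m,K \right)} = m 2 K = 2 K m$)
$11 x + W{\left(\frac{1}{A},-6 \right)} = 11 \left(-2\right) + 2 \left(-6\right) \frac{1}{-4} = -22 + 2 \left(-6\right) \left(- \frac{1}{4}\right) = -22 + 3 = -19$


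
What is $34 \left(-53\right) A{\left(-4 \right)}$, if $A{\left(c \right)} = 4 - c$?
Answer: $-14416$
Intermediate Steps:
$34 \left(-53\right) A{\left(-4 \right)} = 34 \left(-53\right) \left(4 - -4\right) = - 1802 \left(4 + 4\right) = \left(-1802\right) 8 = -14416$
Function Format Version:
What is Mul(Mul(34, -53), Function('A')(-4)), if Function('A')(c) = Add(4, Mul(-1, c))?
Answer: -14416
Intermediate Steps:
Mul(Mul(34, -53), Function('A')(-4)) = Mul(Mul(34, -53), Add(4, Mul(-1, -4))) = Mul(-1802, Add(4, 4)) = Mul(-1802, 8) = -14416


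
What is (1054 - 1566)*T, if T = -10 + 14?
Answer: -2048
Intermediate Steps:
T = 4
(1054 - 1566)*T = (1054 - 1566)*4 = -512*4 = -2048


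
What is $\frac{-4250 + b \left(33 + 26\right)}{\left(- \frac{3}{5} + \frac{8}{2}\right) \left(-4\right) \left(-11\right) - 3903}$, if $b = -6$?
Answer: $\frac{23020}{18767} \approx 1.2266$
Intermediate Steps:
$\frac{-4250 + b \left(33 + 26\right)}{\left(- \frac{3}{5} + \frac{8}{2}\right) \left(-4\right) \left(-11\right) - 3903} = \frac{-4250 - 6 \left(33 + 26\right)}{\left(- \frac{3}{5} + \frac{8}{2}\right) \left(-4\right) \left(-11\right) - 3903} = \frac{-4250 - 354}{\left(\left(-3\right) \frac{1}{5} + 8 \cdot \frac{1}{2}\right) \left(-4\right) \left(-11\right) - 3903} = \frac{-4250 - 354}{\left(- \frac{3}{5} + 4\right) \left(-4\right) \left(-11\right) - 3903} = - \frac{4604}{\frac{17}{5} \left(-4\right) \left(-11\right) - 3903} = - \frac{4604}{\left(- \frac{68}{5}\right) \left(-11\right) - 3903} = - \frac{4604}{\frac{748}{5} - 3903} = - \frac{4604}{- \frac{18767}{5}} = \left(-4604\right) \left(- \frac{5}{18767}\right) = \frac{23020}{18767}$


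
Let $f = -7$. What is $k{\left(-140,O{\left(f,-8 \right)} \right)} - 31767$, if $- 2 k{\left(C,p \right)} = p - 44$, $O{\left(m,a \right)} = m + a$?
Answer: $- \frac{63475}{2} \approx -31738.0$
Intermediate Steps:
$O{\left(m,a \right)} = a + m$
$k{\left(C,p \right)} = 22 - \frac{p}{2}$ ($k{\left(C,p \right)} = - \frac{p - 44}{2} = - \frac{-44 + p}{2} = 22 - \frac{p}{2}$)
$k{\left(-140,O{\left(f,-8 \right)} \right)} - 31767 = \left(22 - \frac{-8 - 7}{2}\right) - 31767 = \left(22 - - \frac{15}{2}\right) - 31767 = \left(22 + \frac{15}{2}\right) - 31767 = \frac{59}{2} - 31767 = - \frac{63475}{2}$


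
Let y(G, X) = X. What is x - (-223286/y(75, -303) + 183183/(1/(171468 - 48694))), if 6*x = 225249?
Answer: -13628984139475/606 ≈ -2.2490e+10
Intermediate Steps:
x = 75083/2 (x = (⅙)*225249 = 75083/2 ≈ 37542.)
x - (-223286/y(75, -303) + 183183/(1/(171468 - 48694))) = 75083/2 - (-223286/(-303) + 183183/(1/(171468 - 48694))) = 75083/2 - (-223286*(-1/303) + 183183/(1/122774)) = 75083/2 - (223286/303 + 183183/(1/122774)) = 75083/2 - (223286/303 + 183183*122774) = 75083/2 - (223286/303 + 22490109642) = 75083/2 - 1*6814503444812/303 = 75083/2 - 6814503444812/303 = -13628984139475/606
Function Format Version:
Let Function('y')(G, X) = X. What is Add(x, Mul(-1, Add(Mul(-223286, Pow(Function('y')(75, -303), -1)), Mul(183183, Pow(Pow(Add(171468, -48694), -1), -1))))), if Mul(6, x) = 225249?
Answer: Rational(-13628984139475, 606) ≈ -2.2490e+10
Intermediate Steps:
x = Rational(75083, 2) (x = Mul(Rational(1, 6), 225249) = Rational(75083, 2) ≈ 37542.)
Add(x, Mul(-1, Add(Mul(-223286, Pow(Function('y')(75, -303), -1)), Mul(183183, Pow(Pow(Add(171468, -48694), -1), -1))))) = Add(Rational(75083, 2), Mul(-1, Add(Mul(-223286, Pow(-303, -1)), Mul(183183, Pow(Pow(Add(171468, -48694), -1), -1))))) = Add(Rational(75083, 2), Mul(-1, Add(Mul(-223286, Rational(-1, 303)), Mul(183183, Pow(Pow(122774, -1), -1))))) = Add(Rational(75083, 2), Mul(-1, Add(Rational(223286, 303), Mul(183183, Pow(Rational(1, 122774), -1))))) = Add(Rational(75083, 2), Mul(-1, Add(Rational(223286, 303), Mul(183183, 122774)))) = Add(Rational(75083, 2), Mul(-1, Add(Rational(223286, 303), 22490109642))) = Add(Rational(75083, 2), Mul(-1, Rational(6814503444812, 303))) = Add(Rational(75083, 2), Rational(-6814503444812, 303)) = Rational(-13628984139475, 606)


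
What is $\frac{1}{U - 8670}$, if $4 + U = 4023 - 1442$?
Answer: $- \frac{1}{6093} \approx -0.00016412$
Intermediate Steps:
$U = 2577$ ($U = -4 + \left(4023 - 1442\right) = -4 + 2581 = 2577$)
$\frac{1}{U - 8670} = \frac{1}{2577 - 8670} = \frac{1}{-6093} = - \frac{1}{6093}$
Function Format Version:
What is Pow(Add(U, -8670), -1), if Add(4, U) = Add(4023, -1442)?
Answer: Rational(-1, 6093) ≈ -0.00016412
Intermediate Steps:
U = 2577 (U = Add(-4, Add(4023, -1442)) = Add(-4, 2581) = 2577)
Pow(Add(U, -8670), -1) = Pow(Add(2577, -8670), -1) = Pow(-6093, -1) = Rational(-1, 6093)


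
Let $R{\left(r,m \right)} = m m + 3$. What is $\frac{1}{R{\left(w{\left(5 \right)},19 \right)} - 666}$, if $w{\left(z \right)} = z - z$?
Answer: $- \frac{1}{302} \approx -0.0033113$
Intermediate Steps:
$w{\left(z \right)} = 0$
$R{\left(r,m \right)} = 3 + m^{2}$ ($R{\left(r,m \right)} = m^{2} + 3 = 3 + m^{2}$)
$\frac{1}{R{\left(w{\left(5 \right)},19 \right)} - 666} = \frac{1}{\left(3 + 19^{2}\right) - 666} = \frac{1}{\left(3 + 361\right) - 666} = \frac{1}{364 - 666} = \frac{1}{-302} = - \frac{1}{302}$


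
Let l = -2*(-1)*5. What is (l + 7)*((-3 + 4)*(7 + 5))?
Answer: 204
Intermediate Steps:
l = 10 (l = 2*5 = 10)
(l + 7)*((-3 + 4)*(7 + 5)) = (10 + 7)*((-3 + 4)*(7 + 5)) = 17*(1*12) = 17*12 = 204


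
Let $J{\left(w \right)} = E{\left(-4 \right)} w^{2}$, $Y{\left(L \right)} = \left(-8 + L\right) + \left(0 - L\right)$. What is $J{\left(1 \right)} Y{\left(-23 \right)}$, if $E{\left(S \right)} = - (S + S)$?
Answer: $-64$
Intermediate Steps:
$E{\left(S \right)} = - 2 S$
$Y{\left(L \right)} = -8$ ($Y{\left(L \right)} = \left(-8 + L\right) - L = -8$)
$J{\left(w \right)} = 8 w^{2}$ ($J{\left(w \right)} = \left(-2\right) \left(-4\right) w^{2} = 8 w^{2}$)
$J{\left(1 \right)} Y{\left(-23 \right)} = 8 \cdot 1^{2} \left(-8\right) = 8 \cdot 1 \left(-8\right) = 8 \left(-8\right) = -64$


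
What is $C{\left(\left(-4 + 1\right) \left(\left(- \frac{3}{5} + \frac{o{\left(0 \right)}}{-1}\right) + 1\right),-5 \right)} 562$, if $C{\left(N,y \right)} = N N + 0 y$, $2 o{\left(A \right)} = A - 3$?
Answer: $\frac{912969}{50} \approx 18259.0$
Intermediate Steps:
$o{\left(A \right)} = - \frac{3}{2} + \frac{A}{2}$ ($o{\left(A \right)} = \frac{A - 3}{2} = \frac{-3 + A}{2} = - \frac{3}{2} + \frac{A}{2}$)
$C{\left(N,y \right)} = N^{2}$ ($C{\left(N,y \right)} = N^{2} + 0 = N^{2}$)
$C{\left(\left(-4 + 1\right) \left(\left(- \frac{3}{5} + \frac{o{\left(0 \right)}}{-1}\right) + 1\right),-5 \right)} 562 = \left(\left(-4 + 1\right) \left(\left(- \frac{3}{5} + \frac{- \frac{3}{2} + \frac{1}{2} \cdot 0}{-1}\right) + 1\right)\right)^{2} \cdot 562 = \left(- 3 \left(\left(\left(-3\right) \frac{1}{5} + \left(- \frac{3}{2} + 0\right) \left(-1\right)\right) + 1\right)\right)^{2} \cdot 562 = \left(- 3 \left(\left(- \frac{3}{5} - - \frac{3}{2}\right) + 1\right)\right)^{2} \cdot 562 = \left(- 3 \left(\left(- \frac{3}{5} + \frac{3}{2}\right) + 1\right)\right)^{2} \cdot 562 = \left(- 3 \left(\frac{9}{10} + 1\right)\right)^{2} \cdot 562 = \left(\left(-3\right) \frac{19}{10}\right)^{2} \cdot 562 = \left(- \frac{57}{10}\right)^{2} \cdot 562 = \frac{3249}{100} \cdot 562 = \frac{912969}{50}$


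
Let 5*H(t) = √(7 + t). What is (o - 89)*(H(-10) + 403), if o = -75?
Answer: -66092 - 164*I*√3/5 ≈ -66092.0 - 56.811*I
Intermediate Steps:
H(t) = √(7 + t)/5
(o - 89)*(H(-10) + 403) = (-75 - 89)*(√(7 - 10)/5 + 403) = -164*(√(-3)/5 + 403) = -164*((I*√3)/5 + 403) = -164*(I*√3/5 + 403) = -164*(403 + I*√3/5) = -66092 - 164*I*√3/5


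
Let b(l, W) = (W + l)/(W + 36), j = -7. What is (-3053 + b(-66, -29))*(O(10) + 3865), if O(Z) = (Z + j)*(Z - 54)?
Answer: -80132578/7 ≈ -1.1448e+7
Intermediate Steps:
b(l, W) = (W + l)/(36 + W)
O(Z) = (-54 + Z)*(-7 + Z) (O(Z) = (Z - 7)*(Z - 54) = (-7 + Z)*(-54 + Z) = (-54 + Z)*(-7 + Z))
(-3053 + b(-66, -29))*(O(10) + 3865) = (-3053 + (-29 - 66)/(36 - 29))*((378 + 10**2 - 61*10) + 3865) = (-3053 - 95/7)*((378 + 100 - 610) + 3865) = (-3053 + (1/7)*(-95))*(-132 + 3865) = (-3053 - 95/7)*3733 = -21466/7*3733 = -80132578/7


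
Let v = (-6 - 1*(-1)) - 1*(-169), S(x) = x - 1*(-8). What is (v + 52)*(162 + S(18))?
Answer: 40608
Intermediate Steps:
S(x) = 8 + x (S(x) = x + 8 = 8 + x)
v = 164 (v = (-6 + 1) + 169 = -5 + 169 = 164)
(v + 52)*(162 + S(18)) = (164 + 52)*(162 + (8 + 18)) = 216*(162 + 26) = 216*188 = 40608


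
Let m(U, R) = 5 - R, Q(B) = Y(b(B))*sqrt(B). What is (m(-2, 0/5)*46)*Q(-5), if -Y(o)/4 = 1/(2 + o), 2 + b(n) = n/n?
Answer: -920*I*sqrt(5) ≈ -2057.2*I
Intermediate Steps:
b(n) = -1 (b(n) = -2 + n/n = -2 + 1 = -1)
Y(o) = -4/(2 + o)
Q(B) = -4*sqrt(B) (Q(B) = (-4/(2 - 1))*sqrt(B) = (-4/1)*sqrt(B) = (-4*1)*sqrt(B) = -4*sqrt(B))
(m(-2, 0/5)*46)*Q(-5) = ((5 - 0/5)*46)*(-4*I*sqrt(5)) = ((5 - 1*0)*46)*(-4*I*sqrt(5)) = ((5 + 0)*46)*(-4*I*sqrt(5)) = (5*46)*(-4*I*sqrt(5)) = 230*(-4*I*sqrt(5)) = -920*I*sqrt(5)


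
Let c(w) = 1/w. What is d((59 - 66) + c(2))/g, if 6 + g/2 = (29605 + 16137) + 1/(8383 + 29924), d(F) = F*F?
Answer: 6473883/14016071624 ≈ 0.00046189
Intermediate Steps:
d(F) = F²
g = 3504017906/38307 (g = -12 + 2*((29605 + 16137) + 1/(8383 + 29924)) = -12 + 2*(45742 + 1/38307) = -12 + 2*(1752238795/38307) = -12 + 3504477590/38307 = 3504017906/38307 ≈ 91472.)
d((59 - 66) + c(2))/g = ((59 - 66) + 1/2)²/(3504017906/38307) = (-7 + ½)²*(38307/3504017906) = (-13/2)²*(38307/3504017906) = (169/4)*(38307/3504017906) = 6473883/14016071624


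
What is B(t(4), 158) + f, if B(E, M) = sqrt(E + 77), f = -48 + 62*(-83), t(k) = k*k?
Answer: -5194 + sqrt(93) ≈ -5184.4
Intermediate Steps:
t(k) = k**2
f = -5194 (f = -48 - 5146 = -5194)
B(E, M) = sqrt(77 + E)
B(t(4), 158) + f = sqrt(77 + 4**2) - 5194 = sqrt(77 + 16) - 5194 = sqrt(93) - 5194 = -5194 + sqrt(93)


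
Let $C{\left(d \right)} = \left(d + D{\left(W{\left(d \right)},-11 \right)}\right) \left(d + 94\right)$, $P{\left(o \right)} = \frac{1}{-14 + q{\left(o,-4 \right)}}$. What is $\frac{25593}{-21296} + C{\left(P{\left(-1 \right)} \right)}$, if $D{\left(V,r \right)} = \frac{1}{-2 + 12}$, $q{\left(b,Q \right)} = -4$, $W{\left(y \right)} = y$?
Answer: $\frac{25646371}{8624880} \approx 2.9735$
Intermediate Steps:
$D{\left(V,r \right)} = \frac{1}{10}$
$P{\left(o \right)} = - \frac{1}{18}$ ($P{\left(o \right)} = \frac{1}{-14 - 4} = \frac{1}{-18} = - \frac{1}{18}$)
$C{\left(d \right)} = \left(94 + d\right) \left(\frac{1}{10} + d\right)$ ($C{\left(d \right)} = \left(d + \frac{1}{10}\right) \left(d + 94\right) = \left(\frac{1}{10} + d\right) \left(94 + d\right) = \left(94 + d\right) \left(\frac{1}{10} + d\right)$)
$\frac{25593}{-21296} + C{\left(P{\left(-1 \right)} \right)} = \frac{25593}{-21296} + \left(\frac{47}{5} + \left(- \frac{1}{18}\right)^{2} + \frac{941}{10} \left(- \frac{1}{18}\right)\right) = 25593 \left(- \frac{1}{21296}\right) + \left(\frac{47}{5} + \frac{1}{324} - \frac{941}{180}\right) = - \frac{25593}{21296} + \frac{1691}{405} = \frac{25646371}{8624880}$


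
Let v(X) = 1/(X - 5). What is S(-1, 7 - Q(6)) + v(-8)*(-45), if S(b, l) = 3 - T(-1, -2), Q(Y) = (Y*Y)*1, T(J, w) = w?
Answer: 110/13 ≈ 8.4615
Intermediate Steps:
v(X) = 1/(-5 + X)
Q(Y) = Y² (Q(Y) = Y²*1 = Y²)
S(b, l) = 5 (S(b, l) = 3 - 1*(-2) = 3 + 2 = 5)
S(-1, 7 - Q(6)) + v(-8)*(-45) = 5 - 45/(-5 - 8) = 5 - 45/(-13) = 5 - 1/13*(-45) = 5 + 45/13 = 110/13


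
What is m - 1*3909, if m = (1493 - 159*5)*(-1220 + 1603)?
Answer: 263425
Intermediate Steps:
m = 267334 (m = (1493 - 795)*383 = 698*383 = 267334)
m - 1*3909 = 267334 - 1*3909 = 267334 - 3909 = 263425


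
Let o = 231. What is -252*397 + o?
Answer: -99813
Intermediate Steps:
-252*397 + o = -252*397 + 231 = -100044 + 231 = -99813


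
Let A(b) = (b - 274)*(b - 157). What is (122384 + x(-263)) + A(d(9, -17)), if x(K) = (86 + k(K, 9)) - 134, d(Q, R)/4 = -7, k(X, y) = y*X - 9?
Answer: 175830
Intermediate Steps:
k(X, y) = -9 + X*y (k(X, y) = X*y - 9 = -9 + X*y)
d(Q, R) = -28 (d(Q, R) = 4*(-7) = -28)
x(K) = -57 + 9*K (x(K) = (86 + (-9 + K*9)) - 134 = (86 + (-9 + 9*K)) - 134 = (77 + 9*K) - 134 = -57 + 9*K)
A(b) = (-274 + b)*(-157 + b)
(122384 + x(-263)) + A(d(9, -17)) = (122384 + (-57 + 9*(-263))) + (43018 + (-28)² - 431*(-28)) = (122384 + (-57 - 2367)) + (43018 + 784 + 12068) = (122384 - 2424) + 55870 = 119960 + 55870 = 175830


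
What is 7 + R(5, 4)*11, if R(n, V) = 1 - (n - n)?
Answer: 18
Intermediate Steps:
R(n, V) = 1 (R(n, V) = 1 - 1*0 = 1 + 0 = 1)
7 + R(5, 4)*11 = 7 + 1*11 = 7 + 11 = 18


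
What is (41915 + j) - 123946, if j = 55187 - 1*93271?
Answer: -120115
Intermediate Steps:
j = -38084 (j = 55187 - 93271 = -38084)
(41915 + j) - 123946 = (41915 - 38084) - 123946 = 3831 - 123946 = -120115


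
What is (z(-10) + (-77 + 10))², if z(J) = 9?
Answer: 3364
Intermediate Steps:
(z(-10) + (-77 + 10))² = (9 + (-77 + 10))² = (9 - 67)² = (-58)² = 3364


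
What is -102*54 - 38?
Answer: -5546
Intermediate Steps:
-102*54 - 38 = -5508 - 38 = -5546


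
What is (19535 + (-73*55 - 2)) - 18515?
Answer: -2997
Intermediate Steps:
(19535 + (-73*55 - 2)) - 18515 = (19535 + (-4015 - 2)) - 18515 = (19535 - 4017) - 18515 = 15518 - 18515 = -2997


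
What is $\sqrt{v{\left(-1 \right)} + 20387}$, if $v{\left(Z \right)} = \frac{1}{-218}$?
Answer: $\frac{\sqrt{968871570}}{218} \approx 142.78$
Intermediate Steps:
$v{\left(Z \right)} = - \frac{1}{218}$
$\sqrt{v{\left(-1 \right)} + 20387} = \sqrt{- \frac{1}{218} + 20387} = \sqrt{\frac{4444365}{218}} = \frac{\sqrt{968871570}}{218}$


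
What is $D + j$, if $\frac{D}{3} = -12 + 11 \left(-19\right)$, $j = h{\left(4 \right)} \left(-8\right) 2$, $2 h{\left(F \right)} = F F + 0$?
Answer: $-791$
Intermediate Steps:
$h{\left(F \right)} = \frac{F^{2}}{2}$ ($h{\left(F \right)} = \frac{F F + 0}{2} = \frac{F^{2} + 0}{2} = \frac{F^{2}}{2}$)
$j = -128$ ($j = \frac{4^{2}}{2} \left(-8\right) 2 = \frac{1}{2} \cdot 16 \left(-8\right) 2 = 8 \left(-8\right) 2 = \left(-64\right) 2 = -128$)
$D = -663$ ($D = 3 \left(-12 + 11 \left(-19\right)\right) = 3 \left(-12 - 209\right) = 3 \left(-221\right) = -663$)
$D + j = -663 - 128 = -791$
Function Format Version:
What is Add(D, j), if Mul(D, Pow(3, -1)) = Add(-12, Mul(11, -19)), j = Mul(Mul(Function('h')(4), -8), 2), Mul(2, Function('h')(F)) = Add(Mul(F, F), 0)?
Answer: -791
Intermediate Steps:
Function('h')(F) = Mul(Rational(1, 2), Pow(F, 2)) (Function('h')(F) = Mul(Rational(1, 2), Add(Mul(F, F), 0)) = Mul(Rational(1, 2), Add(Pow(F, 2), 0)) = Mul(Rational(1, 2), Pow(F, 2)))
j = -128 (j = Mul(Mul(Mul(Rational(1, 2), Pow(4, 2)), -8), 2) = Mul(Mul(Mul(Rational(1, 2), 16), -8), 2) = Mul(Mul(8, -8), 2) = Mul(-64, 2) = -128)
D = -663 (D = Mul(3, Add(-12, Mul(11, -19))) = Mul(3, Add(-12, -209)) = Mul(3, -221) = -663)
Add(D, j) = Add(-663, -128) = -791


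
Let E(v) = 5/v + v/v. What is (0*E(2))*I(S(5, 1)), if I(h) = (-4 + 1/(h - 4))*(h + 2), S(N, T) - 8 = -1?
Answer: 0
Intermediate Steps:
E(v) = 1 + 5/v (E(v) = 5/v + 1 = 1 + 5/v)
S(N, T) = 7 (S(N, T) = 8 - 1 = 7)
I(h) = (-4 + 1/(-4 + h))*(2 + h)
(0*E(2))*I(S(5, 1)) = (0*((5 + 2)/2))*((34 - 4*7**2 + 9*7)/(-4 + 7)) = (0*((1/2)*7))*((34 - 4*49 + 63)/3) = (0*(7/2))*((34 - 196 + 63)/3) = 0*((1/3)*(-99)) = 0*(-33) = 0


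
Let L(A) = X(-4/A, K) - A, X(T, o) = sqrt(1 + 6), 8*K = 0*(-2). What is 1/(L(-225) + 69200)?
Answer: 69425/4819830618 - sqrt(7)/4819830618 ≈ 1.4403e-5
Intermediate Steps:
K = 0 (K = (0*(-2))/8 = (1/8)*0 = 0)
X(T, o) = sqrt(7)
L(A) = sqrt(7) - A
1/(L(-225) + 69200) = 1/((sqrt(7) - 1*(-225)) + 69200) = 1/((sqrt(7) + 225) + 69200) = 1/((225 + sqrt(7)) + 69200) = 1/(69425 + sqrt(7))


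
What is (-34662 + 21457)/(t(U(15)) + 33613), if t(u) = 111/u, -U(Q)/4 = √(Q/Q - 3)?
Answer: -14203509280/36154692929 + 5863020*I*√2/36154692929 ≈ -0.39285 + 0.00022934*I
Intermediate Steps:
U(Q) = -4*I*√2 (U(Q) = -4*√(Q/Q - 3) = -4*√(1 - 3) = -4*I*√2)
(-34662 + 21457)/(t(U(15)) + 33613) = (-34662 + 21457)/(111/((-4*I*√2)) + 33613) = -13205/(111*(I*√2/8) + 33613) = -13205/(111*I*√2/8 + 33613) = -13205/(33613 + 111*I*√2/8)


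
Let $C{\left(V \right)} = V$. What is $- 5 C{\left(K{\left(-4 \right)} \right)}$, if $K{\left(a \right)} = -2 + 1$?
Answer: $5$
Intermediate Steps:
$K{\left(a \right)} = -1$
$- 5 C{\left(K{\left(-4 \right)} \right)} = \left(-5\right) \left(-1\right) = 5$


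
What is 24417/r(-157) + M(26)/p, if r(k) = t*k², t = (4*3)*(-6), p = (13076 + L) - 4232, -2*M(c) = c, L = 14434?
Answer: -32858355/2295117688 ≈ -0.014317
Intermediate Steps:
M(c) = -c/2
p = 23278 (p = (13076 + 14434) - 4232 = 27510 - 4232 = 23278)
t = -72 (t = 12*(-6) = -72)
r(k) = -72*k²
24417/r(-157) + M(26)/p = 24417/((-72*(-157)²)) - ½*26/23278 = 24417/((-72*24649)) - 13*1/23278 = 24417/(-1774728) - 13/23278 = 24417*(-1/1774728) - 13/23278 = -2713/197192 - 13/23278 = -32858355/2295117688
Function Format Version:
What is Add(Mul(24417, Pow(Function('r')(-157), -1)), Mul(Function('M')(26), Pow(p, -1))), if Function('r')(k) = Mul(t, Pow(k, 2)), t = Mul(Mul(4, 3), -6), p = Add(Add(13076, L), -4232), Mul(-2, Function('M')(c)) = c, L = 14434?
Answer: Rational(-32858355, 2295117688) ≈ -0.014317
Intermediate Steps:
Function('M')(c) = Mul(Rational(-1, 2), c)
p = 23278 (p = Add(Add(13076, 14434), -4232) = Add(27510, -4232) = 23278)
t = -72 (t = Mul(12, -6) = -72)
Function('r')(k) = Mul(-72, Pow(k, 2))
Add(Mul(24417, Pow(Function('r')(-157), -1)), Mul(Function('M')(26), Pow(p, -1))) = Add(Mul(24417, Pow(Mul(-72, Pow(-157, 2)), -1)), Mul(Mul(Rational(-1, 2), 26), Pow(23278, -1))) = Add(Mul(24417, Pow(Mul(-72, 24649), -1)), Mul(-13, Rational(1, 23278))) = Add(Mul(24417, Pow(-1774728, -1)), Rational(-13, 23278)) = Add(Mul(24417, Rational(-1, 1774728)), Rational(-13, 23278)) = Add(Rational(-2713, 197192), Rational(-13, 23278)) = Rational(-32858355, 2295117688)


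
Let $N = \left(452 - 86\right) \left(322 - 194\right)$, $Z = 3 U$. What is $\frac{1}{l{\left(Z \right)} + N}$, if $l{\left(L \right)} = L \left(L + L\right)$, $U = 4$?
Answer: $\frac{1}{47136} \approx 2.1215 \cdot 10^{-5}$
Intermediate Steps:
$Z = 12$ ($Z = 3 \cdot 4 = 12$)
$N = 46848$ ($N = 366 \cdot 128 = 46848$)
$l{\left(L \right)} = 2 L^{2}$ ($l{\left(L \right)} = L 2 L = 2 L^{2}$)
$\frac{1}{l{\left(Z \right)} + N} = \frac{1}{2 \cdot 12^{2} + 46848} = \frac{1}{2 \cdot 144 + 46848} = \frac{1}{288 + 46848} = \frac{1}{47136}$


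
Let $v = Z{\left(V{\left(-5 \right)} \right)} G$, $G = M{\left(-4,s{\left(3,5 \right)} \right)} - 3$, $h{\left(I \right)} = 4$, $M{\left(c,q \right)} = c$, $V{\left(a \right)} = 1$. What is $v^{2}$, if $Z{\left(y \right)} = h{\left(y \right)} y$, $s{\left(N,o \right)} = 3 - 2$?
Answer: $784$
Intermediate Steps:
$s{\left(N,o \right)} = 1$
$Z{\left(y \right)} = 4 y$
$G = -7$ ($G = -4 - 3 = -7$)
$v = -28$ ($v = 4 \cdot 1 \left(-7\right) = 4 \left(-7\right) = -28$)
$v^{2} = \left(-28\right)^{2} = 784$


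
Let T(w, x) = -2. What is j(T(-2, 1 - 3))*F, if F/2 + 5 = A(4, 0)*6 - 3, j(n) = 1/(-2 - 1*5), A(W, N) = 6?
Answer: -8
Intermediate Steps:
j(n) = -⅐ (j(n) = 1/(-2 - 5) = 1/(-7) = -⅐)
F = 56 (F = -10 + 2*(6*6 - 3) = -10 + 2*(36 - 3) = -10 + 2*33 = -10 + 66 = 56)
j(T(-2, 1 - 3))*F = -⅐*56 = -8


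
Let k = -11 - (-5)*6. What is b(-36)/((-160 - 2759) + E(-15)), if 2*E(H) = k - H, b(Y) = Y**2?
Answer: -648/1451 ≈ -0.44659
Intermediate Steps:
k = 19 (k = -11 - 1*(-30) = -11 + 30 = 19)
E(H) = 19/2 - H/2 (E(H) = (19 - H)/2 = 19/2 - H/2)
b(-36)/((-160 - 2759) + E(-15)) = (-36)**2/((-160 - 2759) + (19/2 - 1/2*(-15))) = 1296/(-2919 + (19/2 + 15/2)) = 1296/(-2919 + 17) = 1296/(-2902) = 1296*(-1/2902) = -648/1451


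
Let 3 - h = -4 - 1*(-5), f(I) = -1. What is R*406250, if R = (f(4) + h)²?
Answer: 406250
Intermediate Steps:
h = 2 (h = 3 - (-4 - 1*(-5)) = 3 - (-4 + 5) = 3 - 1*1 = 3 - 1 = 2)
R = 1 (R = (-1 + 2)² = 1² = 1)
R*406250 = 1*406250 = 406250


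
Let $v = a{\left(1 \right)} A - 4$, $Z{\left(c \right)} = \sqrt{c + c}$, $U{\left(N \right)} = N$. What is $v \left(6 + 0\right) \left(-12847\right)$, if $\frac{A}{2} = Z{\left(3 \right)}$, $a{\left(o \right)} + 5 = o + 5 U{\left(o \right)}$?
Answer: $308328 - 154164 \sqrt{6} \approx -69295.0$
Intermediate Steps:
$a{\left(o \right)} = -5 + 6 o$ ($a{\left(o \right)} = -5 + \left(o + 5 o\right) = -5 + 6 o$)
$Z{\left(c \right)} = \sqrt{2} \sqrt{c}$ ($Z{\left(c \right)} = \sqrt{2 c} = \sqrt{2} \sqrt{c}$)
$A = 2 \sqrt{6}$ ($A = 2 \sqrt{2} \sqrt{3} = 2 \sqrt{6} \approx 4.899$)
$v = -4 + 2 \sqrt{6}$ ($v = \left(-5 + 6 \cdot 1\right) 2 \sqrt{6} - 4 = \left(-5 + 6\right) 2 \sqrt{6} - 4 = 1 \cdot 2 \sqrt{6} - 4 = 2 \sqrt{6} - 4 = -4 + 2 \sqrt{6} \approx 0.89898$)
$v \left(6 + 0\right) \left(-12847\right) = \left(-4 + 2 \sqrt{6}\right) \left(6 + 0\right) \left(-12847\right) = \left(-4 + 2 \sqrt{6}\right) 6 \left(-12847\right) = \left(-24 + 12 \sqrt{6}\right) \left(-12847\right) = 308328 - 154164 \sqrt{6}$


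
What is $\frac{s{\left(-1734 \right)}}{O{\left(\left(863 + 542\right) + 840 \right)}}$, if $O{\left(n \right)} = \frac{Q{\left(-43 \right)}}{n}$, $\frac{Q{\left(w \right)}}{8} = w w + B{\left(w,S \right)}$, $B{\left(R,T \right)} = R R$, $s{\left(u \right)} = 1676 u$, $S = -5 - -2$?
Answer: $- \frac{815547885}{3698} \approx -2.2054 \cdot 10^{5}$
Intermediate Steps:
$S = -3$ ($S = -5 + 2 = -3$)
$B{\left(R,T \right)} = R^{2}$
$Q{\left(w \right)} = 16 w^{2}$ ($Q{\left(w \right)} = 8 \left(w w + w^{2}\right) = 8 \left(w^{2} + w^{2}\right) = 8 \cdot 2 w^{2} = 16 w^{2}$)
$O{\left(n \right)} = \frac{29584}{n}$ ($O{\left(n \right)} = \frac{16 \left(-43\right)^{2}}{n} = \frac{16 \cdot 1849}{n} = \frac{29584}{n}$)
$\frac{s{\left(-1734 \right)}}{O{\left(\left(863 + 542\right) + 840 \right)}} = \frac{1676 \left(-1734\right)}{29584 \frac{1}{\left(863 + 542\right) + 840}} = - \frac{2906184}{29584 \frac{1}{1405 + 840}} = - \frac{2906184}{29584 \cdot \frac{1}{2245}} = - \frac{2906184}{\frac{29584}{2245}} = \left(-2906184\right) \frac{2245}{29584} = - \frac{815547885}{3698}$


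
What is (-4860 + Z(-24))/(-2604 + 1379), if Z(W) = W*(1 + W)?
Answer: 4308/1225 ≈ 3.5167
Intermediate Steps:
(-4860 + Z(-24))/(-2604 + 1379) = (-4860 - 24*(1 - 24))/(-2604 + 1379) = (-4860 - 24*(-23))/(-1225) = (-4860 + 552)*(-1/1225) = -4308*(-1/1225) = 4308/1225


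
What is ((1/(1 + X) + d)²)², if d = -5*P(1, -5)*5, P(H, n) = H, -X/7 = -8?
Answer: 4111875506176/10556001 ≈ 3.8953e+5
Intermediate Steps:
X = 56 (X = -7*(-8) = 56)
d = -25 (d = -5*1*5 = -5*5 = -25)
((1/(1 + X) + d)²)² = ((1/(1 + 56) - 25)²)² = ((1/57 - 25)²)² = ((-1424/57)²)² = (2027776/3249)² = 4111875506176/10556001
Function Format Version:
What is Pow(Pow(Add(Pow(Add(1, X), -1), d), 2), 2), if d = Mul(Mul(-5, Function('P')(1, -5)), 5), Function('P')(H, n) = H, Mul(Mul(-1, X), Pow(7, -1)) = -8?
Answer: Rational(4111875506176, 10556001) ≈ 3.8953e+5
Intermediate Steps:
X = 56 (X = Mul(-7, -8) = 56)
d = -25 (d = Mul(Mul(-5, 1), 5) = Mul(-5, 5) = -25)
Pow(Pow(Add(Pow(Add(1, X), -1), d), 2), 2) = Pow(Pow(Add(Pow(Add(1, 56), -1), -25), 2), 2) = Pow(Pow(Add(Pow(57, -1), -25), 2), 2) = Pow(Pow(Add(Rational(1, 57), -25), 2), 2) = Pow(Pow(Rational(-1424, 57), 2), 2) = Pow(Rational(2027776, 3249), 2) = Rational(4111875506176, 10556001)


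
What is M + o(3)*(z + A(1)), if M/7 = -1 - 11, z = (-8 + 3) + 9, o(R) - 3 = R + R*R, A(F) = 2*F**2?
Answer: 6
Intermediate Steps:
o(R) = 3 + R + R**2 (o(R) = 3 + (R + R*R) = 3 + (R + R**2) = 3 + R + R**2)
z = 4 (z = -5 + 9 = 4)
M = -84 (M = 7*(-1 - 11) = 7*(-12) = -84)
M + o(3)*(z + A(1)) = -84 + (3 + 3 + 3**2)*(4 + 2*1**2) = -84 + (3 + 3 + 9)*(4 + 2*1) = -84 + 15*(4 + 2) = -84 + 15*6 = -84 + 90 = 6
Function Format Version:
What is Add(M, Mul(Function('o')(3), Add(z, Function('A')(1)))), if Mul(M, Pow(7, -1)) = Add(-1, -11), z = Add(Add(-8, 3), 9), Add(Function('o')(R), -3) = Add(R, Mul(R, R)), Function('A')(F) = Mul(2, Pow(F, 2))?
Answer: 6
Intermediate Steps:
Function('o')(R) = Add(3, R, Pow(R, 2)) (Function('o')(R) = Add(3, Add(R, Mul(R, R))) = Add(3, Add(R, Pow(R, 2))) = Add(3, R, Pow(R, 2)))
z = 4 (z = Add(-5, 9) = 4)
M = -84 (M = Mul(7, Add(-1, -11)) = Mul(7, -12) = -84)
Add(M, Mul(Function('o')(3), Add(z, Function('A')(1)))) = Add(-84, Mul(Add(3, 3, Pow(3, 2)), Add(4, Mul(2, Pow(1, 2))))) = Add(-84, Mul(Add(3, 3, 9), Add(4, Mul(2, 1)))) = Add(-84, Mul(15, Add(4, 2))) = Add(-84, Mul(15, 6)) = Add(-84, 90) = 6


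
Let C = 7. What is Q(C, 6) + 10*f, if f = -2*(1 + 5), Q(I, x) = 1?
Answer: -119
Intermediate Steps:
f = -12 (f = -2*6 = -12)
Q(C, 6) + 10*f = 1 + 10*(-12) = 1 - 120 = -119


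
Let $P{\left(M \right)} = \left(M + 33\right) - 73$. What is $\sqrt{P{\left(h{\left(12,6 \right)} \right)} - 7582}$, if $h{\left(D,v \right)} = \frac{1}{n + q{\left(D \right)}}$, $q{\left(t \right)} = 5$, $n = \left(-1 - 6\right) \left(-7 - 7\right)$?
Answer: $\frac{i \sqrt{80861695}}{103} \approx 87.304 i$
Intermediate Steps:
$n = 98$ ($n = \left(-7\right) \left(-14\right) = 98$)
$h{\left(D,v \right)} = \frac{1}{103}$ ($h{\left(D,v \right)} = \frac{1}{98 + 5} = \frac{1}{103}$)
$P{\left(M \right)} = -40 + M$ ($P{\left(M \right)} = \left(33 + M\right) - 73 = -40 + M$)
$\sqrt{P{\left(h{\left(12,6 \right)} \right)} - 7582} = \sqrt{\left(-40 + \frac{1}{103}\right) - 7582} = \sqrt{- \frac{4119}{103} - 7582} = \sqrt{- \frac{785065}{103}} = \frac{i \sqrt{80861695}}{103}$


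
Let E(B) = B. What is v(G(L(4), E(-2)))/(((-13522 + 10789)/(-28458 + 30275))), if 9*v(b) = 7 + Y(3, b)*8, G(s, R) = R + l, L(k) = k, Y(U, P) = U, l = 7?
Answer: -56327/24597 ≈ -2.2900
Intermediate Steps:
G(s, R) = 7 + R (G(s, R) = R + 7 = 7 + R)
v(b) = 31/9 (v(b) = (7 + 3*8)/9 = (7 + 24)/9 = (⅑)*31 = 31/9)
v(G(L(4), E(-2)))/(((-13522 + 10789)/(-28458 + 30275))) = 31/(9*(((-13522 + 10789)/(-28458 + 30275)))) = 31/(9*((-2733/1817))) = 31/(9*((-2733*1/1817))) = 31/(9*(-2733/1817)) = (31/9)*(-1817/2733) = -56327/24597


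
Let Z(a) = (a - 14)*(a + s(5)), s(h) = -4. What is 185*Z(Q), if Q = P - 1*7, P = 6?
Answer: 13875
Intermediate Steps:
Q = -1 (Q = 6 - 1*7 = 6 - 7 = -1)
Z(a) = (-14 + a)*(-4 + a) (Z(a) = (a - 14)*(a - 4) = (-14 + a)*(-4 + a))
185*Z(Q) = 185*(56 + (-1)**2 - 18*(-1)) = 185*(56 + 1 + 18) = 185*75 = 13875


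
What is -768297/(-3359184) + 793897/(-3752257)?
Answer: 72000565427/4201507226096 ≈ 0.017137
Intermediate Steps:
-768297/(-3359184) + 793897/(-3752257) = -768297*(-1/3359184) + 793897*(-1/3752257) = 256099/1119728 - 793897/3752257 = 72000565427/4201507226096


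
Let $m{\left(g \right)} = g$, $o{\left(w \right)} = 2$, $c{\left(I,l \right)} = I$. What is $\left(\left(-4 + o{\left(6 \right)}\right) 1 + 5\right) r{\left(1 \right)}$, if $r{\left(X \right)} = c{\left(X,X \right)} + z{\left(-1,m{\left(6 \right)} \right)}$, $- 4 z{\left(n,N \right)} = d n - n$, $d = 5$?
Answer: $6$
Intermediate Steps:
$z{\left(n,N \right)} = - n$ ($z{\left(n,N \right)} = - \frac{5 n - n}{4} = - \frac{4 n}{4} = - n$)
$r{\left(X \right)} = 1 + X$ ($r{\left(X \right)} = X - -1 = X + 1 = 1 + X$)
$\left(\left(-4 + o{\left(6 \right)}\right) 1 + 5\right) r{\left(1 \right)} = \left(\left(-4 + 2\right) 1 + 5\right) \left(1 + 1\right) = \left(\left(-2\right) 1 + 5\right) 2 = \left(-2 + 5\right) 2 = 3 \cdot 2 = 6$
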